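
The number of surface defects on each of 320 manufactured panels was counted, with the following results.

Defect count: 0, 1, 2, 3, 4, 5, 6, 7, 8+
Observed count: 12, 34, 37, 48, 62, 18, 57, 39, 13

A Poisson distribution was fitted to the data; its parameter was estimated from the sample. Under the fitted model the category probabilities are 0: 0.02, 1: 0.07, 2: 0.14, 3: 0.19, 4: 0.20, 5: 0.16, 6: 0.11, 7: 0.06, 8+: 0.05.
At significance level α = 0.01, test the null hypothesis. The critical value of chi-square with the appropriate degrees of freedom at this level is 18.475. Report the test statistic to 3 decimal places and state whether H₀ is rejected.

71.033; reject

Expected counts E_i = n·p_i: 320×0.02 = 6.4, 320×0.07 = 22.4, 320×0.14 = 44.8, 320×0.19 = 60.8, 320×0.20 = 64, 320×0.16 = 51.2, 320×0.11 = 35.2, 320×0.06 = 19.2, 320×0.05 = 16.
χ² = (12−6.4)²/6.4 + (34−22.4)²/22.4 + (37−44.8)²/44.8 + (48−60.8)²/60.8 + (62−64)²/64 + (18−51.2)²/51.2 + (57−35.2)²/35.2 + (39−19.2)²/19.2 + (13−16)²/16
   = 4.9000 + 6.0071 + 1.3580 + 2.6947 + 0.0625 + 21.5281 + 13.5011 + 20.4188 + 0.5625
Sum = 71.033
df = 7. Since 71.033 > 18.475, we reject H₀.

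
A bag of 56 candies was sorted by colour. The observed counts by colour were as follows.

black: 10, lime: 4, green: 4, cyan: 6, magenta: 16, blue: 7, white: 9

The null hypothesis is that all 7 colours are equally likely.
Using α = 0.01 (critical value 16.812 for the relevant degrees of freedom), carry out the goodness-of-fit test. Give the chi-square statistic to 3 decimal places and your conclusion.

13.250; do not reject

Under H₀ each category has probability 1/7, so each expected count is 56/7 = 8.
black: (10 − 8)²/8 = 4/8 = 0.5000
lime: (4 − 8)²/8 = 16/8 = 2.0000
green: (4 − 8)²/8 = 16/8 = 2.0000
cyan: (6 − 8)²/8 = 4/8 = 0.5000
magenta: (16 − 8)²/8 = 64/8 = 8.0000
blue: (7 − 8)²/8 = 1/8 = 0.1250
white: (9 − 8)²/8 = 1/8 = 0.1250
Sum = 13.250
df = 6. Since 13.250 < 16.812, we do not reject H₀.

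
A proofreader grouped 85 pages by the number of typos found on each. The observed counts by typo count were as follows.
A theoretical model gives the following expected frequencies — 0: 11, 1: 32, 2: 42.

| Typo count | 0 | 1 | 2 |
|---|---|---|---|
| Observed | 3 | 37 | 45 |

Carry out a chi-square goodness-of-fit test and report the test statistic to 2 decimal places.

6.81

cat         O        E   (O−E)²/E
0           3       11      5.818
1          37       32      0.781
2          45       42      0.214
Sum = 6.81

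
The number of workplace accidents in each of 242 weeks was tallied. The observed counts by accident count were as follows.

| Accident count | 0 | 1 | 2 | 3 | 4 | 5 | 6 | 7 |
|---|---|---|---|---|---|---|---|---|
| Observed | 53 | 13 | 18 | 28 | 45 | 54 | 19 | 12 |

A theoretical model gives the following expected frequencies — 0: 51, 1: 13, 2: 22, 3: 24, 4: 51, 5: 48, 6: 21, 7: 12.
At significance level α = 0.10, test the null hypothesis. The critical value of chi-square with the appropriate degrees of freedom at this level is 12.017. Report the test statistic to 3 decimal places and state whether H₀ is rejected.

3.119; do not reject

cat         O        E   (O−E)²/E
0          53       51     0.0784
1          13       13     0.0000
2          18       22     0.7273
3          28       24     0.6667
4          45       51     0.7059
5          54       48     0.7500
6          19       21     0.1905
7          12       12     0.0000
Sum = 3.119
df = 7. Since 3.119 < 12.017, we do not reject H₀.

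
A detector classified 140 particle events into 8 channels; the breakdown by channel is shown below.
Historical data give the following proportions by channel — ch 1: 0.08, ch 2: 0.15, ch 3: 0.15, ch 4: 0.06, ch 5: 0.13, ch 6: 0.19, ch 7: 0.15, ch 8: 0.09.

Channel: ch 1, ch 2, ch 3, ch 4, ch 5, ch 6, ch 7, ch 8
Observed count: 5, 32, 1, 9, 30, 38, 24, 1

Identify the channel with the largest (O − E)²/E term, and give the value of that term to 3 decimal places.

ch 3, 19.048

Expected counts E_i = n·p_i: 140×0.08 = 11.2, 140×0.15 = 21, 140×0.15 = 21, 140×0.06 = 8.4, 140×0.13 = 18.2, 140×0.19 = 26.6, 140×0.15 = 21, 140×0.09 = 12.6.
ch 1: (5 − 11.2)²/11.2 = 38.44/11.2 = 3.4321
ch 2: (32 − 21)²/21 = 121/21 = 5.7619
ch 3: (1 − 21)²/21 = 400/21 = 19.0476
ch 4: (9 − 8.4)²/8.4 = 0.36/8.4 = 0.0429
ch 5: (30 − 18.2)²/18.2 = 139.24/18.2 = 7.6505
ch 6: (38 − 26.6)²/26.6 = 129.96/26.6 = 4.8857
ch 7: (24 − 21)²/21 = 9/21 = 0.4286
ch 8: (1 − 12.6)²/12.6 = 134.56/12.6 = 10.6794
The largest term is for ch 3: 19.048.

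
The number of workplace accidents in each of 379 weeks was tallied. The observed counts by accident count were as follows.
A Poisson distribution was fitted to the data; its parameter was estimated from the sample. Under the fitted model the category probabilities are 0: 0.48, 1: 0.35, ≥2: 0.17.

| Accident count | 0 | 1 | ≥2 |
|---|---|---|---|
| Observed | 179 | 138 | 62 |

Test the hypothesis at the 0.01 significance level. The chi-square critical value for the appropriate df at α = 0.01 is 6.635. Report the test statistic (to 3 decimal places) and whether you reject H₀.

Expected counts E_i = n·p_i: 379×0.48 = 181.92, 379×0.35 = 132.65, 379×0.17 = 64.43.
χ² = (179−181.92)²/181.92 + (138−132.65)²/132.65 + (62−64.43)²/64.43
   = 0.0469 + 0.2158 + 0.0916
Sum = 0.354
df = 1. Since 0.354 < 6.635, we do not reject H₀.

0.354; do not reject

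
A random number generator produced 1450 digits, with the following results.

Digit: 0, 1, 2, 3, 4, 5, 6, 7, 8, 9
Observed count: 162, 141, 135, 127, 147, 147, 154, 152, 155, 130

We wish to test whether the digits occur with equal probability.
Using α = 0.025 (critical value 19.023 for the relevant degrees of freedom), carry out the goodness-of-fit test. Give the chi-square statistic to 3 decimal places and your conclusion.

Under H₀ each category has probability 1/10, so each expected count is 1450/10 = 145.
cat         O        E   (O−E)²/E
0         162      145     1.9931
1         141      145     0.1103
2         135      145     0.6897
3         127      145     2.2345
4         147      145     0.0276
5         147      145     0.0276
6         154      145     0.5586
7         152      145     0.3379
8         155      145     0.6897
9         130      145     1.5517
Sum = 8.221
df = 9. Since 8.221 < 19.023, we do not reject H₀.

8.221; do not reject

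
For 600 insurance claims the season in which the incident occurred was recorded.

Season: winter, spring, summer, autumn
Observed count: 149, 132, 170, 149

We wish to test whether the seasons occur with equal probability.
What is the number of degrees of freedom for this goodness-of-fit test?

There are k = 4 categories and no parameters were estimated from the data, so df = 4 − 1 = 3.

3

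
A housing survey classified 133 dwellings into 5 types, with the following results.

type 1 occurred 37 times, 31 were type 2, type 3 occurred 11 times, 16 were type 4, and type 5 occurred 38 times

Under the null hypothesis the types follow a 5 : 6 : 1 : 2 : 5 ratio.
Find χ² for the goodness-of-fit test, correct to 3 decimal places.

5.824

Ratio total = 19. Expected counts: 133×5/19 = 35, 133×6/19 = 42, 133×1/19 = 7, 133×2/19 = 14, 133×5/19 = 35.
type 1: (37 − 35)²/35 = 4/35 = 0.1143
type 2: (31 − 42)²/42 = 121/42 = 2.8810
type 3: (11 − 7)²/7 = 16/7 = 2.2857
type 4: (16 − 14)²/14 = 4/14 = 0.2857
type 5: (38 − 35)²/35 = 9/35 = 0.2571
Sum = 5.824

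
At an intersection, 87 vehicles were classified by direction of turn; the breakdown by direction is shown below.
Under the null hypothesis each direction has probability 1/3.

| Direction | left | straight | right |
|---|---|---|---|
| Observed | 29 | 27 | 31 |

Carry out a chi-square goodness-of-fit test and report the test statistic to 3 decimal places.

Under H₀ each category has probability 1/3, so each expected count is 87/3 = 29.
cat           O        E   (O−E)²/E
left         29       29     0.0000
straight     27       29     0.1379
right        31       29     0.1379
Sum = 0.276

0.276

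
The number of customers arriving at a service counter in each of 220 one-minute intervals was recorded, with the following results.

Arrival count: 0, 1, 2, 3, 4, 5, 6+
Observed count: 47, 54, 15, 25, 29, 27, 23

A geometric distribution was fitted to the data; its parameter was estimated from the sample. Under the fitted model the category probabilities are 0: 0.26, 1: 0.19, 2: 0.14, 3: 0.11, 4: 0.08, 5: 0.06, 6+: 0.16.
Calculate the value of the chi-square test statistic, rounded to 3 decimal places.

39.551

Expected counts E_i = n·p_i: 220×0.26 = 57.2, 220×0.19 = 41.8, 220×0.14 = 30.8, 220×0.11 = 24.2, 220×0.08 = 17.6, 220×0.06 = 13.2, 220×0.16 = 35.2.
cat         O        E   (O−E)²/E
0          47     57.2     1.8189
1          54     41.8     3.5608
2          15     30.8     8.1052
3          25     24.2     0.0264
4          29     17.6     7.3841
5          27     13.2    14.4273
6+         23     35.2     4.2284
Sum = 39.551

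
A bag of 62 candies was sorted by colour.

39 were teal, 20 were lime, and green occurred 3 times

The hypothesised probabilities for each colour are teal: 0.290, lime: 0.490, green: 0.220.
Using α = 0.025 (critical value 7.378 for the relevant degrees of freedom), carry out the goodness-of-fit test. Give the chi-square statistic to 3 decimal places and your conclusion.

Expected counts E_i = n·p_i: 62×0.290 = 17.98, 62×0.490 = 30.38, 62×0.220 = 13.64.
χ² = (39−17.98)²/17.98 + (20−30.38)²/30.38 + (3−13.64)²/13.64
   = 24.5740 + 3.5466 + 8.2998
Sum = 36.420
df = 2. Since 36.420 > 7.378, we reject H₀.

36.420; reject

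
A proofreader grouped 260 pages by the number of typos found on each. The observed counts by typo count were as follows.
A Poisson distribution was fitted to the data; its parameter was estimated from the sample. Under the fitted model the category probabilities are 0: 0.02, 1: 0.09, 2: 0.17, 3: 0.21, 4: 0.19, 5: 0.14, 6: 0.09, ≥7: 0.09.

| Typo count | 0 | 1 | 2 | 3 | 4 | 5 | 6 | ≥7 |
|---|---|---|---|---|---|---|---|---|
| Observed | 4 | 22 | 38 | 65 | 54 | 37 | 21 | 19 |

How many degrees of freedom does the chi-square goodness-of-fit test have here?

6

There are k = 8 categories and 1 parameter estimated from the data, so df = 8 − 1 − 1 = 6.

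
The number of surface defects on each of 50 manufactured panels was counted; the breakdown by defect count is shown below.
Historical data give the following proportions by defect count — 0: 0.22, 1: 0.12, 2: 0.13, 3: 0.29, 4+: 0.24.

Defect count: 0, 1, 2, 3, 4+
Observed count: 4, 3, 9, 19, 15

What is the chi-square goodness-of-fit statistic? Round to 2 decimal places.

Expected counts E_i = n·p_i: 50×0.22 = 11, 50×0.12 = 6, 50×0.13 = 6.5, 50×0.29 = 14.5, 50×0.24 = 12.
cat         O        E   (O−E)²/E
0           4       11      4.455
1           3        6      1.500
2           9      6.5      0.962
3          19     14.5      1.397
4+         15       12      0.750
Sum = 9.06

9.06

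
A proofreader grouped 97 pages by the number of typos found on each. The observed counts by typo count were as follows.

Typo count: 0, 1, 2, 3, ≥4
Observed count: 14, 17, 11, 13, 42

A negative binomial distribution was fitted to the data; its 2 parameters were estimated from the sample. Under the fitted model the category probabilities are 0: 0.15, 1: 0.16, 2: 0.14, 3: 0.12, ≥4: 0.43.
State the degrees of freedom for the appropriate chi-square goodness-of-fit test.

There are k = 5 categories and 2 parameters estimated from the data, so df = 5 − 1 − 2 = 2.

2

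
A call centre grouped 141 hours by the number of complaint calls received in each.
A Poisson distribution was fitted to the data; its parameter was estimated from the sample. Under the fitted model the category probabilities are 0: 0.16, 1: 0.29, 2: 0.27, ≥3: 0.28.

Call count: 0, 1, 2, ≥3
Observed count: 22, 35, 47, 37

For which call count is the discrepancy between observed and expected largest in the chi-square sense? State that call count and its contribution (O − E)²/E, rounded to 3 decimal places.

2, 2.095

Expected counts E_i = n·p_i: 141×0.16 = 22.56, 141×0.29 = 40.89, 141×0.27 = 38.07, 141×0.28 = 39.48.
0: (22 − 22.56)²/22.56 = 0.3136/22.56 = 0.0139
1: (35 − 40.89)²/40.89 = 34.6921/40.89 = 0.8484
2: (47 − 38.07)²/38.07 = 79.7449/38.07 = 2.0947
≥3: (37 − 39.48)²/39.48 = 6.1504/39.48 = 0.1558
The largest term is for 2: 2.095.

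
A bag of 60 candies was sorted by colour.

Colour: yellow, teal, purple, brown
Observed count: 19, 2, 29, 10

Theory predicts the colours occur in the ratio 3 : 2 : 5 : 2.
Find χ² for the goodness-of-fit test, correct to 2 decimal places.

Ratio total = 12. Expected counts: 60×3/12 = 15, 60×2/12 = 10, 60×5/12 = 25, 60×2/12 = 10.
χ² = (19−15)²/15 + (2−10)²/10 + (29−25)²/25 + (10−10)²/10
   = 1.067 + 6.400 + 0.640 + 0.000
Sum = 8.11

8.11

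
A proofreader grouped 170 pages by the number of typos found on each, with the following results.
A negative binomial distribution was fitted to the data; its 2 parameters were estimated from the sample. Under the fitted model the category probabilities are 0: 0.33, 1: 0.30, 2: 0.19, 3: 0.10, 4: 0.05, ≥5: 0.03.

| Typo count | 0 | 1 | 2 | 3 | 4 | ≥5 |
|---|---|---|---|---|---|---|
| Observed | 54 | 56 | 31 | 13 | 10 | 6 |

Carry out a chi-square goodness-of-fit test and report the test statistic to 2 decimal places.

Expected counts E_i = n·p_i: 170×0.33 = 56.1, 170×0.30 = 51, 170×0.19 = 32.3, 170×0.10 = 17, 170×0.05 = 8.5, 170×0.03 = 5.1.
cat         O        E   (O−E)²/E
0          54     56.1      0.079
1          56       51      0.490
2          31     32.3      0.052
3          13       17      0.941
4          10      8.5      0.265
≥5          6      5.1      0.159
Sum = 1.99

1.99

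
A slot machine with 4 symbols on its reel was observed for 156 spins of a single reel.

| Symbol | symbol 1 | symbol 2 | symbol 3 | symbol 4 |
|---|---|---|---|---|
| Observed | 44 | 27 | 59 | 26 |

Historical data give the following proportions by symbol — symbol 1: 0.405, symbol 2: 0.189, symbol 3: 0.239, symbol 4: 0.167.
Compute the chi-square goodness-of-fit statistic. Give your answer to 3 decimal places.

18.680

Expected counts E_i = n·p_i: 156×0.405 = 63.18, 156×0.189 = 29.484, 156×0.239 = 37.284, 156×0.167 = 26.052.
χ² = (44−63.18)²/63.18 + (27−29.484)²/29.484 + (59−37.284)²/37.284 + (26−26.052)²/26.052
   = 5.8226 + 0.2093 + 12.6484 + 0.0001
Sum = 18.680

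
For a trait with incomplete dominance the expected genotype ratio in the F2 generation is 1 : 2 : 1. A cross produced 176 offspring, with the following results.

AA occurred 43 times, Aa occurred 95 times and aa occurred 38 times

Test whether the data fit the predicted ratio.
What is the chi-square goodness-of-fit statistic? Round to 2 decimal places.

Ratio total = 4. Expected counts: 176×1/4 = 44, 176×2/4 = 88, 176×1/4 = 44.
χ² = (43−44)²/44 + (95−88)²/88 + (38−44)²/44
   = 0.023 + 0.557 + 0.818
Sum = 1.40

1.40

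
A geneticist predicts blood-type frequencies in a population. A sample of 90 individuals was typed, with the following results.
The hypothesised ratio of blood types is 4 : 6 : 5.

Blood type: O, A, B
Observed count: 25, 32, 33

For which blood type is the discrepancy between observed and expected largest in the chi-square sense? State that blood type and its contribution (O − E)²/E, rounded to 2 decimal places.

A, 0.44

Ratio total = 15. Expected counts: 90×4/15 = 24, 90×6/15 = 36, 90×5/15 = 30.
χ² = (25−24)²/24 + (32−36)²/36 + (33−30)²/30
   = 0.042 + 0.444 + 0.300
The largest term is for A: 0.44.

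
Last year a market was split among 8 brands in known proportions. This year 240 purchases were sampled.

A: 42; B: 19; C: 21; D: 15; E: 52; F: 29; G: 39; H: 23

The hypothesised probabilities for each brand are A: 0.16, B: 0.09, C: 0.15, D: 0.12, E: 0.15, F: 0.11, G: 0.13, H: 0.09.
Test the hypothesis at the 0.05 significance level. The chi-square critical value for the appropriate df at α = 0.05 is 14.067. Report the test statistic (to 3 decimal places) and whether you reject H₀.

22.921; reject

Expected counts E_i = n·p_i: 240×0.16 = 38.4, 240×0.09 = 21.6, 240×0.15 = 36, 240×0.12 = 28.8, 240×0.15 = 36, 240×0.11 = 26.4, 240×0.13 = 31.2, 240×0.09 = 21.6.
A: (42 − 38.4)²/38.4 = 12.96/38.4 = 0.3375
B: (19 − 21.6)²/21.6 = 6.76/21.6 = 0.3130
C: (21 − 36)²/36 = 225/36 = 6.2500
D: (15 − 28.8)²/28.8 = 190.44/28.8 = 6.6125
E: (52 − 36)²/36 = 256/36 = 7.1111
F: (29 − 26.4)²/26.4 = 6.76/26.4 = 0.2561
G: (39 − 31.2)²/31.2 = 60.84/31.2 = 1.9500
H: (23 − 21.6)²/21.6 = 1.96/21.6 = 0.0907
Sum = 22.921
df = 7. Since 22.921 > 14.067, we reject H₀.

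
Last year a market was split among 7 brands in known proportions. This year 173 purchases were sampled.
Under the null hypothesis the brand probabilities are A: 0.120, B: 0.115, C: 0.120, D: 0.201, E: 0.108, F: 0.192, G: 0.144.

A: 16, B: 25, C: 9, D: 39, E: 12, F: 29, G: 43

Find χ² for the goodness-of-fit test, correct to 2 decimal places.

25.64

Expected counts E_i = n·p_i: 173×0.120 = 20.76, 173×0.115 = 19.895, 173×0.120 = 20.76, 173×0.201 = 34.773, 173×0.108 = 18.684, 173×0.192 = 33.216, 173×0.144 = 24.912.
χ² = (16−20.76)²/20.76 + (25−19.895)²/19.895 + (9−20.76)²/20.76 + (39−34.773)²/34.773 + (12−18.684)²/18.684 + (29−33.216)²/33.216 + (43−24.912)²/24.912
   = 1.091 + 1.310 + 6.662 + 0.514 + 2.391 + 0.535 + 13.133
Sum = 25.64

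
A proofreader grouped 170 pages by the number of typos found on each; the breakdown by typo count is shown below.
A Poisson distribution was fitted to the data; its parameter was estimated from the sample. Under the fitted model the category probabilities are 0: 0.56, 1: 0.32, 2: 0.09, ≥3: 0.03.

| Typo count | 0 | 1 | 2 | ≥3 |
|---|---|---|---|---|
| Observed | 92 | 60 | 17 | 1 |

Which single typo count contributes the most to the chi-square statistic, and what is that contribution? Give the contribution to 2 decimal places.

≥3, 3.30

Expected counts E_i = n·p_i: 170×0.56 = 95.2, 170×0.32 = 54.4, 170×0.09 = 15.3, 170×0.03 = 5.1.
0: (92 − 95.2)²/95.2 = 10.24/95.2 = 0.108
1: (60 − 54.4)²/54.4 = 31.36/54.4 = 0.576
2: (17 − 15.3)²/15.3 = 2.89/15.3 = 0.189
≥3: (1 − 5.1)²/5.1 = 16.81/5.1 = 3.296
The largest term is for ≥3: 3.30.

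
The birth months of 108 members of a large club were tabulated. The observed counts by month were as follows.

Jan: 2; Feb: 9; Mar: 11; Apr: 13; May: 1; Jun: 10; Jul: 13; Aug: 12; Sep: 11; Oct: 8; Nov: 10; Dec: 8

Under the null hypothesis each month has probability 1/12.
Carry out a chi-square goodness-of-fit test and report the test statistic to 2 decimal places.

18.44

Under H₀ each category has probability 1/12, so each expected count is 108/12 = 9.
Jan: (2 − 9)²/9 = 49/9 = 5.444
Feb: (9 − 9)²/9 = 0/9 = 0.000
Mar: (11 − 9)²/9 = 4/9 = 0.444
Apr: (13 − 9)²/9 = 16/9 = 1.778
May: (1 − 9)²/9 = 64/9 = 7.111
Jun: (10 − 9)²/9 = 1/9 = 0.111
Jul: (13 − 9)²/9 = 16/9 = 1.778
Aug: (12 − 9)²/9 = 9/9 = 1.000
Sep: (11 − 9)²/9 = 4/9 = 0.444
Oct: (8 − 9)²/9 = 1/9 = 0.111
Nov: (10 − 9)²/9 = 1/9 = 0.111
Dec: (8 − 9)²/9 = 1/9 = 0.111
Sum = 18.44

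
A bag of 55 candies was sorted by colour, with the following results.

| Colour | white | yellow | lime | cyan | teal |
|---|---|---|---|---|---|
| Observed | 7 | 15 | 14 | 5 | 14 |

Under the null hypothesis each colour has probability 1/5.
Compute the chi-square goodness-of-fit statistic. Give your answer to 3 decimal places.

Expected count for each of the 5 categories: 55/5 = 11.
cat         O        E   (O−E)²/E
white       7       11     1.4545
yellow     15       11     1.4545
lime       14       11     0.8182
cyan        5       11     3.2727
teal       14       11     0.8182
Sum = 7.818

7.818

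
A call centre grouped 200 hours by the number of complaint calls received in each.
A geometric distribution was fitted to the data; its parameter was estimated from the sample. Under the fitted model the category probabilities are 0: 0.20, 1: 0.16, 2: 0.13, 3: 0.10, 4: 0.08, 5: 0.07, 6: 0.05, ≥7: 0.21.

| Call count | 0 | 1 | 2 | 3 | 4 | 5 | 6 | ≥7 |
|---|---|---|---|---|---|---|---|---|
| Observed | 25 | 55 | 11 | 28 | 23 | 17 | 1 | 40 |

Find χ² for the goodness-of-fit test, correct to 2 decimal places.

45.91

Expected counts E_i = n·p_i: 200×0.20 = 40, 200×0.16 = 32, 200×0.13 = 26, 200×0.10 = 20, 200×0.08 = 16, 200×0.07 = 14, 200×0.05 = 10, 200×0.21 = 42.
χ² = (25−40)²/40 + (55−32)²/32 + (11−26)²/26 + (28−20)²/20 + (23−16)²/16 + (17−14)²/14 + (1−10)²/10 + (40−42)²/42
   = 5.625 + 16.531 + 8.654 + 3.200 + 3.063 + 0.643 + 8.100 + 0.095
Sum = 45.91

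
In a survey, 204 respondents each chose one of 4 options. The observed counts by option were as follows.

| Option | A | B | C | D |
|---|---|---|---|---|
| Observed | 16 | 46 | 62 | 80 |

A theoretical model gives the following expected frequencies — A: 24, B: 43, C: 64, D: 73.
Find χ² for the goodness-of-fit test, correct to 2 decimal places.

cat         O        E   (O−E)²/E
A          16       24      2.667
B          46       43      0.209
C          62       64      0.063
D          80       73      0.671
Sum = 3.61

3.61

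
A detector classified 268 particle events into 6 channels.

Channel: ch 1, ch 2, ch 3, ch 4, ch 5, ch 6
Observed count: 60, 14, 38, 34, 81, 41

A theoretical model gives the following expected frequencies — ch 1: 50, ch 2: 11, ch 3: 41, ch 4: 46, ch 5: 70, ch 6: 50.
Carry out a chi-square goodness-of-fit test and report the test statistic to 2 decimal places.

9.52

ch 1: (60 − 50)²/50 = 100/50 = 2.000
ch 2: (14 − 11)²/11 = 9/11 = 0.818
ch 3: (38 − 41)²/41 = 9/41 = 0.220
ch 4: (34 − 46)²/46 = 144/46 = 3.130
ch 5: (81 − 70)²/70 = 121/70 = 1.729
ch 6: (41 − 50)²/50 = 81/50 = 1.620
Sum = 9.52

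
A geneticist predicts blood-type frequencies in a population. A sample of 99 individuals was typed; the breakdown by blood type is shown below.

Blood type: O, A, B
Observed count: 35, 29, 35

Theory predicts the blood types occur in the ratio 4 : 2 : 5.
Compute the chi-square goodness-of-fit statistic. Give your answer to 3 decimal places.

8.972

Ratio total = 11. Expected counts: 99×4/11 = 36, 99×2/11 = 18, 99×5/11 = 45.
cat         O        E   (O−E)²/E
O          35       36     0.0278
A          29       18     6.7222
B          35       45     2.2222
Sum = 8.972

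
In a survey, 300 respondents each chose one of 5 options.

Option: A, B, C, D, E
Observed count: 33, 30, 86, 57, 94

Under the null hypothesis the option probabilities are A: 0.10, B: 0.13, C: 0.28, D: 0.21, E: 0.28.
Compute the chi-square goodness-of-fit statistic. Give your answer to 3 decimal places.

4.186

Expected counts E_i = n·p_i: 300×0.10 = 30, 300×0.13 = 39, 300×0.28 = 84, 300×0.21 = 63, 300×0.28 = 84.
A: (33 − 30)²/30 = 9/30 = 0.3000
B: (30 − 39)²/39 = 81/39 = 2.0769
C: (86 − 84)²/84 = 4/84 = 0.0476
D: (57 − 63)²/63 = 36/63 = 0.5714
E: (94 − 84)²/84 = 100/84 = 1.1905
Sum = 4.186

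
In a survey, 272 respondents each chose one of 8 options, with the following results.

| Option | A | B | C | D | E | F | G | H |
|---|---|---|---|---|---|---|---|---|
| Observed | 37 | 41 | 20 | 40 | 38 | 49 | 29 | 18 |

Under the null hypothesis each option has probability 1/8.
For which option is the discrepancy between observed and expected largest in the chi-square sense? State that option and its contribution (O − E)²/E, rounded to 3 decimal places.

Under H₀ each category has probability 1/8, so each expected count is 272/8 = 34.
cat         O        E   (O−E)²/E
A          37       34     0.2647
B          41       34     1.4412
C          20       34     5.7647
D          40       34     1.0588
E          38       34     0.4706
F          49       34     6.6176
G          29       34     0.7353
H          18       34     7.5294
The largest term is for H: 7.529.

H, 7.529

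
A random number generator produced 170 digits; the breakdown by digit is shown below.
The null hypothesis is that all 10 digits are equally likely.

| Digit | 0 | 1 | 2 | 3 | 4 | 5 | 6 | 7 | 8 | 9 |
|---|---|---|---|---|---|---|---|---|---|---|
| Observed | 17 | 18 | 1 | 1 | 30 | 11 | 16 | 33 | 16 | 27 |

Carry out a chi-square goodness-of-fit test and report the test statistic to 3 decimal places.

Expected count for each of the 10 categories: 170/10 = 17.
0: (17 − 17)²/17 = 0/17 = 0.0000
1: (18 − 17)²/17 = 1/17 = 0.0588
2: (1 − 17)²/17 = 256/17 = 15.0588
3: (1 − 17)²/17 = 256/17 = 15.0588
4: (30 − 17)²/17 = 169/17 = 9.9412
5: (11 − 17)²/17 = 36/17 = 2.1176
6: (16 − 17)²/17 = 1/17 = 0.0588
7: (33 − 17)²/17 = 256/17 = 15.0588
8: (16 − 17)²/17 = 1/17 = 0.0588
9: (27 − 17)²/17 = 100/17 = 5.8824
Sum = 63.294

63.294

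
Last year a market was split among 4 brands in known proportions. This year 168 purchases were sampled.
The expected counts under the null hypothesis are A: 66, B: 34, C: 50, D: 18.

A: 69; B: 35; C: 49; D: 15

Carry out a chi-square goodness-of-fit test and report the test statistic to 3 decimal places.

A: (69 − 66)²/66 = 9/66 = 0.1364
B: (35 − 34)²/34 = 1/34 = 0.0294
C: (49 − 50)²/50 = 1/50 = 0.0200
D: (15 − 18)²/18 = 9/18 = 0.5000
Sum = 0.686

0.686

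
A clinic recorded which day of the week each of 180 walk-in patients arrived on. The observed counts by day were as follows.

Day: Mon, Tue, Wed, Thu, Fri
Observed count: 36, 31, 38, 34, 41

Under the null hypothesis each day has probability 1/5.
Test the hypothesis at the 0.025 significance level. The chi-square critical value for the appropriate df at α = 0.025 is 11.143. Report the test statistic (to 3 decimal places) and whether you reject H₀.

1.611; do not reject

Expected count for each of the 5 categories: 180/5 = 36.
χ² = (36−36)²/36 + (31−36)²/36 + (38−36)²/36 + (34−36)²/36 + (41−36)²/36
   = 0.0000 + 0.6944 + 0.1111 + 0.1111 + 0.6944
Sum = 1.611
df = 4. Since 1.611 < 11.143, we do not reject H₀.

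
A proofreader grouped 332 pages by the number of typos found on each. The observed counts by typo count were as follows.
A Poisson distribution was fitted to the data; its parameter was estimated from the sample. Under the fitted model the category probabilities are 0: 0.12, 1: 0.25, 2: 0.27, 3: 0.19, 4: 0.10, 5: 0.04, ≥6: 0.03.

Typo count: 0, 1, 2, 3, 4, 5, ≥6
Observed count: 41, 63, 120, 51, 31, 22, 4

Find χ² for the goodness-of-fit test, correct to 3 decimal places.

Expected counts E_i = n·p_i: 332×0.12 = 39.84, 332×0.25 = 83, 332×0.27 = 89.64, 332×0.19 = 63.08, 332×0.10 = 33.2, 332×0.04 = 13.28, 332×0.03 = 9.96.
0: (41 − 39.84)²/39.84 = 1.3456/39.84 = 0.0338
1: (63 − 83)²/83 = 400/83 = 4.8193
2: (120 − 89.64)²/89.64 = 921.7296/89.64 = 10.2826
3: (51 − 63.08)²/63.08 = 145.9264/63.08 = 2.3134
4: (31 − 33.2)²/33.2 = 4.84/33.2 = 0.1458
5: (22 − 13.28)²/13.28 = 76.0384/13.28 = 5.7258
≥6: (4 − 9.96)²/9.96 = 35.5216/9.96 = 3.5664
Sum = 26.887

26.887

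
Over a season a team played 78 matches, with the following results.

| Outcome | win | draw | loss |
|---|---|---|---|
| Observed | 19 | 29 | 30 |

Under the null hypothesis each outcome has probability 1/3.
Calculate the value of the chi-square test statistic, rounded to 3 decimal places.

Under H₀ each category has probability 1/3, so each expected count is 78/3 = 26.
χ² = (19−26)²/26 + (29−26)²/26 + (30−26)²/26
   = 1.8846 + 0.3462 + 0.6154
Sum = 2.846

2.846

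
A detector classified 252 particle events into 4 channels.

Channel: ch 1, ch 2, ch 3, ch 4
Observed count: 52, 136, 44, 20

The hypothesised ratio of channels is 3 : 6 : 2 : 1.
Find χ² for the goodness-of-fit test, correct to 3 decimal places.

2.857

Ratio total = 12. Expected counts: 252×3/12 = 63, 252×6/12 = 126, 252×2/12 = 42, 252×1/12 = 21.
cat         O        E   (O−E)²/E
ch 1       52       63     1.9206
ch 2      136      126     0.7937
ch 3       44       42     0.0952
ch 4       20       21     0.0476
Sum = 2.857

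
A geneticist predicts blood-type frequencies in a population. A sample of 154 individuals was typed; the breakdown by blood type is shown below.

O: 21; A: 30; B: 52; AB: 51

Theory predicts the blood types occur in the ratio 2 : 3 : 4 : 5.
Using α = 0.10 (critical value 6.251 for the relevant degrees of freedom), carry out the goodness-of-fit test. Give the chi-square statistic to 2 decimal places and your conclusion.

2.06; do not reject

Ratio total = 14. Expected counts: 154×2/14 = 22, 154×3/14 = 33, 154×4/14 = 44, 154×5/14 = 55.
χ² = (21−22)²/22 + (30−33)²/33 + (52−44)²/44 + (51−55)²/55
   = 0.045 + 0.273 + 1.455 + 0.291
Sum = 2.06
df = 3. Since 2.06 < 6.251, we do not reject H₀.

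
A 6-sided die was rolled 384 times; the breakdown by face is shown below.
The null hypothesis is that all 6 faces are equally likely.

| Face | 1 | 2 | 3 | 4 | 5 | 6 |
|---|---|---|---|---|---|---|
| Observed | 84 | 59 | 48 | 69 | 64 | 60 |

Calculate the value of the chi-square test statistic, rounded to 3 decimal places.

11.281

Expected count for each of the 6 categories: 384/6 = 64.
cat         O        E   (O−E)²/E
1          84       64     6.2500
2          59       64     0.3906
3          48       64     4.0000
4          69       64     0.3906
5          64       64     0.0000
6          60       64     0.2500
Sum = 11.281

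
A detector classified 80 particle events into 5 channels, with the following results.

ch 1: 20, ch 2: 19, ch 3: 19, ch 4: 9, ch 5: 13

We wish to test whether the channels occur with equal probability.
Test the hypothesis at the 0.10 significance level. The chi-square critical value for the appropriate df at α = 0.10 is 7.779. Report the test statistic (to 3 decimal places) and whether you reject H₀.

5.750; do not reject

Expected count for each of the 5 categories: 80/5 = 16.
cat         O        E   (O−E)²/E
ch 1       20       16     1.0000
ch 2       19       16     0.5625
ch 3       19       16     0.5625
ch 4        9       16     3.0625
ch 5       13       16     0.5625
Sum = 5.750
df = 4. Since 5.750 < 7.779, we do not reject H₀.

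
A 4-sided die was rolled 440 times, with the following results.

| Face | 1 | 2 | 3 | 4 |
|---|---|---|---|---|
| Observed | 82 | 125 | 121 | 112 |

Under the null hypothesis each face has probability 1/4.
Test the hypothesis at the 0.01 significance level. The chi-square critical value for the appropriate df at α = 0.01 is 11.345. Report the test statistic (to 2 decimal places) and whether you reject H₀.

10.31; do not reject

Under H₀ each category has probability 1/4, so each expected count is 440/4 = 110.
1: (82 − 110)²/110 = 784/110 = 7.127
2: (125 − 110)²/110 = 225/110 = 2.045
3: (121 − 110)²/110 = 121/110 = 1.100
4: (112 − 110)²/110 = 4/110 = 0.036
Sum = 10.31
df = 3. Since 10.31 < 11.345, we do not reject H₀.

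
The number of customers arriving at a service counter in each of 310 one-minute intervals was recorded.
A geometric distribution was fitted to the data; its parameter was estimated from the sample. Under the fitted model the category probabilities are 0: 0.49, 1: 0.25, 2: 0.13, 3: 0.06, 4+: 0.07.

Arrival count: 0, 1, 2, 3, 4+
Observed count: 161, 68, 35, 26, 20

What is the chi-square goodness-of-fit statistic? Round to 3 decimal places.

5.484

Expected counts E_i = n·p_i: 310×0.49 = 151.9, 310×0.25 = 77.5, 310×0.13 = 40.3, 310×0.06 = 18.6, 310×0.07 = 21.7.
cat         O        E   (O−E)²/E
0         161    151.9     0.5452
1          68     77.5     1.1645
2          35     40.3     0.6970
3          26     18.6     2.9441
4+         20     21.7     0.1332
Sum = 5.484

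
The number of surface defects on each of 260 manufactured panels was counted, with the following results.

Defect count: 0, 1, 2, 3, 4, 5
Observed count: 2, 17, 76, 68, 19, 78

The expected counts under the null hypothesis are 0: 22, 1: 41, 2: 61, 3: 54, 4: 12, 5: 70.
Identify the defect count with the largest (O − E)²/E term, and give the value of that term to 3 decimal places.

0, 18.182

χ² = (2−22)²/22 + (17−41)²/41 + (76−61)²/61 + (68−54)²/54 + (19−12)²/12 + (78−70)²/70
   = 18.1818 + 14.0488 + 3.6885 + 3.6296 + 4.0833 + 0.9143
The largest term is for 0: 18.182.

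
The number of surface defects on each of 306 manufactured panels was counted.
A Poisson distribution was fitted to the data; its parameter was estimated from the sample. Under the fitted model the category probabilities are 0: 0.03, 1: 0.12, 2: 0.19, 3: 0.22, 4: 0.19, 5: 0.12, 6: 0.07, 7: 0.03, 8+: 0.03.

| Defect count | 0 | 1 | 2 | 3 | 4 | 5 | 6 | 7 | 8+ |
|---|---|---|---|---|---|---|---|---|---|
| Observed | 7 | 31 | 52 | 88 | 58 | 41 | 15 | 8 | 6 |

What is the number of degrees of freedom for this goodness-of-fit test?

7

There are k = 9 categories and 1 parameter estimated from the data, so df = 9 − 1 − 1 = 7.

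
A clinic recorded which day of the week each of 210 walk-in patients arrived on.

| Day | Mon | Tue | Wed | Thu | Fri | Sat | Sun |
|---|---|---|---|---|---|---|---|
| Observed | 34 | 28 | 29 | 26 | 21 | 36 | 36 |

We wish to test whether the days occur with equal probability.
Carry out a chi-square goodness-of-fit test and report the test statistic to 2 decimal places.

6.33

Under H₀ each category has probability 1/7, so each expected count is 210/7 = 30.
cat         O        E   (O−E)²/E
Mon        34       30      0.533
Tue        28       30      0.133
Wed        29       30      0.033
Thu        26       30      0.533
Fri        21       30      2.700
Sat        36       30      1.200
Sun        36       30      1.200
Sum = 6.33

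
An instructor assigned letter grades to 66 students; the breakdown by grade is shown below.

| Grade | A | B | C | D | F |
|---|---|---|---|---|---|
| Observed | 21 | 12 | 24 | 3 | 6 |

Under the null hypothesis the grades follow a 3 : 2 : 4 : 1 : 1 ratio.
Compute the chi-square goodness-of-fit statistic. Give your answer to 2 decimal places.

Ratio total = 11. Expected counts: 66×3/11 = 18, 66×2/11 = 12, 66×4/11 = 24, 66×1/11 = 6, 66×1/11 = 6.
χ² = (21−18)²/18 + (12−12)²/12 + (24−24)²/24 + (3−6)²/6 + (6−6)²/6
   = 0.500 + 0.000 + 0.000 + 1.500 + 0.000
Sum = 2.00

2.00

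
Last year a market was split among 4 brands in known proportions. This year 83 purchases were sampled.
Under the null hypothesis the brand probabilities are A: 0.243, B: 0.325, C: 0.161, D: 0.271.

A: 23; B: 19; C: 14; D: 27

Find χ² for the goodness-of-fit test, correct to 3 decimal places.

3.689

Expected counts E_i = n·p_i: 83×0.243 = 20.169, 83×0.325 = 26.975, 83×0.161 = 13.363, 83×0.271 = 22.493.
A: (23 − 20.169)²/20.169 = 8.014561/20.169 = 0.3974
B: (19 − 26.975)²/26.975 = 63.600625/26.975 = 2.3578
C: (14 − 13.363)²/13.363 = 0.405769/13.363 = 0.0304
D: (27 − 22.493)²/22.493 = 20.313049/22.493 = 0.9031
Sum = 3.689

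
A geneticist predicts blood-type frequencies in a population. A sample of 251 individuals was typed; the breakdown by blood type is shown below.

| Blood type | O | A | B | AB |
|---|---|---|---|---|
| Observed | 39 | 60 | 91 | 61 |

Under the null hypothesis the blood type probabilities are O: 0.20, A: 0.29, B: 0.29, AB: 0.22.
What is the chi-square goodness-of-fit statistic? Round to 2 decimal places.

9.91

Expected counts E_i = n·p_i: 251×0.20 = 50.2, 251×0.29 = 72.79, 251×0.29 = 72.79, 251×0.22 = 55.22.
O: (39 − 50.2)²/50.2 = 125.44/50.2 = 2.499
A: (60 − 72.79)²/72.79 = 163.5841/72.79 = 2.247
B: (91 − 72.79)²/72.79 = 331.6041/72.79 = 4.556
AB: (61 − 55.22)²/55.22 = 33.4084/55.22 = 0.605
Sum = 9.91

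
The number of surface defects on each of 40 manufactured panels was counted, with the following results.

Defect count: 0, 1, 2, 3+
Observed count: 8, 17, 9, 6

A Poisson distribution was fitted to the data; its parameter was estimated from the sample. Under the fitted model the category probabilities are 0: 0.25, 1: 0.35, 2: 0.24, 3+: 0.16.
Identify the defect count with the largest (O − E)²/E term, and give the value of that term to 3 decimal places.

1, 0.643

Expected counts E_i = n·p_i: 40×0.25 = 10, 40×0.35 = 14, 40×0.24 = 9.6, 40×0.16 = 6.4.
χ² = (8−10)²/10 + (17−14)²/14 + (9−9.6)²/9.6 + (6−6.4)²/6.4
   = 0.4000 + 0.6429 + 0.0375 + 0.0250
The largest term is for 1: 0.643.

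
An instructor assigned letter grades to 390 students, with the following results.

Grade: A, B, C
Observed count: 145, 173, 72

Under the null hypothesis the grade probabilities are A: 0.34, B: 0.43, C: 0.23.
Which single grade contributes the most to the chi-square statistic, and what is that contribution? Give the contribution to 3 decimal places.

Expected counts E_i = n·p_i: 390×0.34 = 132.6, 390×0.43 = 167.7, 390×0.23 = 89.7.
A: (145 − 132.6)²/132.6 = 153.76/132.6 = 1.1596
B: (173 − 167.7)²/167.7 = 28.09/167.7 = 0.1675
C: (72 − 89.7)²/89.7 = 313.29/89.7 = 3.4926
The largest term is for C: 3.493.

C, 3.493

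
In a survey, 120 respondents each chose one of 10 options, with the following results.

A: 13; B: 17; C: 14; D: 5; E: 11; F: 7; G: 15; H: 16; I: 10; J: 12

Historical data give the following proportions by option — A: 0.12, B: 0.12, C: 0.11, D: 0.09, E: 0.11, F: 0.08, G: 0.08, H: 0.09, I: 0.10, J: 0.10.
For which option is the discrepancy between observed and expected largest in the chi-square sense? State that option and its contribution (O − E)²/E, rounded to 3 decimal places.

D, 3.115

Expected counts E_i = n·p_i: 120×0.12 = 14.4, 120×0.12 = 14.4, 120×0.11 = 13.2, 120×0.09 = 10.8, 120×0.11 = 13.2, 120×0.08 = 9.6, 120×0.08 = 9.6, 120×0.09 = 10.8, 120×0.10 = 12, 120×0.10 = 12.
χ² = (13−14.4)²/14.4 + (17−14.4)²/14.4 + (14−13.2)²/13.2 + (5−10.8)²/10.8 + (11−13.2)²/13.2 + (7−9.6)²/9.6 + (15−9.6)²/9.6 + (16−10.8)²/10.8 + (10−12)²/12 + (12−12)²/12
   = 0.1361 + 0.4694 + 0.0485 + 3.1148 + 0.3667 + 0.7042 + 3.0375 + 2.5037 + 0.3333 + 0.0000
The largest term is for D: 3.115.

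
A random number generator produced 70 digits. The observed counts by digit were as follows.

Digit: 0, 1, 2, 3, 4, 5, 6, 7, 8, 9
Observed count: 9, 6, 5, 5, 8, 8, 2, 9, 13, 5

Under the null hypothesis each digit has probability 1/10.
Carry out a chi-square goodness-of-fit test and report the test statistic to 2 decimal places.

12.00

Expected count for each of the 10 categories: 70/10 = 7.
χ² = (9−7)²/7 + (6−7)²/7 + (5−7)²/7 + (5−7)²/7 + (8−7)²/7 + (8−7)²/7 + (2−7)²/7 + (9−7)²/7 + (13−7)²/7 + (5−7)²/7
   = 0.571 + 0.143 + 0.571 + 0.571 + 0.143 + 0.143 + 3.571 + 0.571 + 5.143 + 0.571
Sum = 12.00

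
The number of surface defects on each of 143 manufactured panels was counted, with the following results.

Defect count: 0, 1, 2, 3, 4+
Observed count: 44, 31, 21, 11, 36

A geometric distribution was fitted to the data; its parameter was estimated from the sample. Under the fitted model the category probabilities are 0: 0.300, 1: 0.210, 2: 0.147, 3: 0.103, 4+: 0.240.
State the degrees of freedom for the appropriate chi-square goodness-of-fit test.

There are k = 5 categories and 1 parameter estimated from the data, so df = 5 − 1 − 1 = 3.

3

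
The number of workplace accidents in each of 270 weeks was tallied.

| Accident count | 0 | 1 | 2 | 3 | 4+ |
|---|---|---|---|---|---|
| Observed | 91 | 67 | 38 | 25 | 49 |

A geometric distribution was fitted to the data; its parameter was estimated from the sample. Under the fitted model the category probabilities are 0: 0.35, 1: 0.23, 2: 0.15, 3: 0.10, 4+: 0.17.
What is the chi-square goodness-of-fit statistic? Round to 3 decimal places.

Expected counts E_i = n·p_i: 270×0.35 = 94.5, 270×0.23 = 62.1, 270×0.15 = 40.5, 270×0.10 = 27, 270×0.17 = 45.9.
χ² = (91−94.5)²/94.5 + (67−62.1)²/62.1 + (38−40.5)²/40.5 + (25−27)²/27 + (49−45.9)²/45.9
   = 0.1296 + 0.3866 + 0.1543 + 0.1481 + 0.2094
Sum = 1.028

1.028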